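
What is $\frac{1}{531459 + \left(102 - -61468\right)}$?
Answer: $\frac{1}{593029} \approx 1.6863 \cdot 10^{-6}$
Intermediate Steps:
$\frac{1}{531459 + \left(102 - -61468\right)} = \frac{1}{531459 + \left(102 + 61468\right)} = \frac{1}{531459 + 61570} = \frac{1}{593029}$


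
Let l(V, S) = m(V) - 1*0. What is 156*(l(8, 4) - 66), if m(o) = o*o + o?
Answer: 936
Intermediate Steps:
m(o) = o + o**2 (m(o) = o**2 + o = o + o**2)
l(V, S) = V*(1 + V) (l(V, S) = V*(1 + V) - 1*0 = V*(1 + V) + 0 = V*(1 + V))
156*(l(8, 4) - 66) = 156*(8*(1 + 8) - 66) = 156*(8*9 - 66) = 156*(72 - 66) = 156*6 = 936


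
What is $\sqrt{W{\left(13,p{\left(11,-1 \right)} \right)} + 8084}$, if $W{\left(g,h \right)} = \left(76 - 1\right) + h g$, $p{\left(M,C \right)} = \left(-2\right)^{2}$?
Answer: $\sqrt{8211} \approx 90.615$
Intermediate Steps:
$p{\left(M,C \right)} = 4$
$W{\left(g,h \right)} = 75 + g h$
$\sqrt{W{\left(13,p{\left(11,-1 \right)} \right)} + 8084} = \sqrt{\left(75 + 13 \cdot 4\right) + 8084} = \sqrt{\left(75 + 52\right) + 8084} = \sqrt{127 + 8084} = \sqrt{8211}$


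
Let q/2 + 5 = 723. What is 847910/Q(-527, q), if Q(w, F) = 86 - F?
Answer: -84791/135 ≈ -628.08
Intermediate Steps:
q = 1436 (q = -10 + 2*723 = -10 + 1446 = 1436)
847910/Q(-527, q) = 847910/(86 - 1*1436) = 847910/(86 - 1436) = 847910/(-1350) = 847910*(-1/1350) = -84791/135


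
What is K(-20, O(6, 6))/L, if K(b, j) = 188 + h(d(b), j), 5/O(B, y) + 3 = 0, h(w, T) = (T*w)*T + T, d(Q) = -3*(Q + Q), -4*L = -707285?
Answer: 6236/2121855 ≈ 0.0029389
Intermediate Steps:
L = 707285/4 (L = -¼*(-707285) = 707285/4 ≈ 1.7682e+5)
d(Q) = -6*Q
h(w, T) = T + w*T² (h(w, T) = w*T² + T = T + w*T²)
O(B, y) = -5/3 (O(B, y) = 5/(-3 + 0) = 5/(-3) = 5*(-⅓) = -5/3)
K(b, j) = 188 + j*(1 - 6*b*j) (K(b, j) = 188 + j*(1 + j*(-6*b)) = 188 + j*(1 - 6*b*j))
K(-20, O(6, 6))/L = (188 - 5*(1 - 6*(-20)*(-5/3))/3)/(707285/4) = (188 - 5*(1 - 200)/3)*(4/707285) = (188 - 5/3*(-199))*(4/707285) = (188 + 995/3)*(4/707285) = (1559/3)*(4/707285) = 6236/2121855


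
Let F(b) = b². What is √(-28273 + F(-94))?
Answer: I*√19437 ≈ 139.42*I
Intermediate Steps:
√(-28273 + F(-94)) = √(-28273 + (-94)²) = √(-28273 + 8836) = √(-19437) = I*√19437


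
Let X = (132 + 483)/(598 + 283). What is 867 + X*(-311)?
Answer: 572562/881 ≈ 649.90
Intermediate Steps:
X = 615/881 ≈ 0.69807
867 + X*(-311) = 867 + (615/881)*(-311) = 867 - 191265/881 = 572562/881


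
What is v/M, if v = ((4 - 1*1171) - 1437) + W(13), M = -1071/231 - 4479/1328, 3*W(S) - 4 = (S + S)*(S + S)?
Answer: 104184256/350991 ≈ 296.83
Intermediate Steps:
W(S) = 4/3 + 4*S**2/3 (W(S) = 4/3 + ((S + S)*(S + S))/3 = 4/3 + ((2*S)*(2*S))/3 = 4/3 + (4*S**2)/3 = 4/3 + 4*S**2/3)
M = -116997/14608 (M = -1071*1/231 - 4479*1/1328 = -51/11 - 4479/1328 = -116997/14608 ≈ -8.0091)
v = -7132/3 (v = ((4 - 1*1171) - 1437) + (4/3 + (4/3)*13**2) = ((4 - 1171) - 1437) + (4/3 + (4/3)*169) = (-1167 - 1437) + (4/3 + 676/3) = -2604 + 680/3 = -7132/3 ≈ -2377.3)
v/M = -7132/(3*(-116997/14608)) = -7132/3*(-14608/116997) = 104184256/350991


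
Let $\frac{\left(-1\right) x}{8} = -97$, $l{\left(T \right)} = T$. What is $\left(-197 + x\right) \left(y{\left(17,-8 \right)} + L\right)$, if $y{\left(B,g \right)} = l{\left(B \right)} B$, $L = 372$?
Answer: $382719$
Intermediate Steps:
$x = 776$ ($x = \left(-8\right) \left(-97\right) = 776$)
$y{\left(B,g \right)} = B^{2}$ ($y{\left(B,g \right)} = B B = B^{2}$)
$\left(-197 + x\right) \left(y{\left(17,-8 \right)} + L\right) = \left(-197 + 776\right) \left(17^{2} + 372\right) = 579 \left(289 + 372\right) = 579 \cdot 661 = 382719$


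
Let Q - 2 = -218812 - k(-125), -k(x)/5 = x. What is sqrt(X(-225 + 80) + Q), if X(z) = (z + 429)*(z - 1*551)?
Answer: I*sqrt(417099) ≈ 645.83*I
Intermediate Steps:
k(x) = -5*x
X(z) = (-551 + z)*(429 + z) (X(z) = (429 + z)*(z - 551) = (429 + z)*(-551 + z) = (-551 + z)*(429 + z))
Q = -219435 (Q = 2 + (-218812 - (-5)*(-125)) = 2 + (-218812 - 1*625) = 2 + (-218812 - 625) = 2 - 219437 = -219435)
sqrt(X(-225 + 80) + Q) = sqrt((-236379 + (-225 + 80)**2 - 122*(-225 + 80)) - 219435) = sqrt((-236379 + (-145)**2 - 122*(-145)) - 219435) = sqrt((-236379 + 21025 + 17690) - 219435) = sqrt(-197664 - 219435) = sqrt(-417099) = I*sqrt(417099)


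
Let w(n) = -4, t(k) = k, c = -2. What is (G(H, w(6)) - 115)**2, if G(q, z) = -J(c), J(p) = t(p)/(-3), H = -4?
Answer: 120409/9 ≈ 13379.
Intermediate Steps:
J(p) = -p/3 (J(p) = p/(-3) = p*(-1/3) = -p/3)
G(q, z) = -2/3 (G(q, z) = -(-1)*(-2)/3 = -1*2/3 = -2/3)
(G(H, w(6)) - 115)**2 = (-2/3 - 115)**2 = (-347/3)**2 = 120409/9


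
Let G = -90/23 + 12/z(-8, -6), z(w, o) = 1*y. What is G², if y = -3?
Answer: 33124/529 ≈ 62.616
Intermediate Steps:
z(w, o) = -3 (z(w, o) = 1*(-3) = -3)
G = -182/23 (G = -90/23 + 12/(-3) = -90*1/23 + 12*(-⅓) = -90/23 - 4 = -182/23 ≈ -7.9130)
G² = (-182/23)² = 33124/529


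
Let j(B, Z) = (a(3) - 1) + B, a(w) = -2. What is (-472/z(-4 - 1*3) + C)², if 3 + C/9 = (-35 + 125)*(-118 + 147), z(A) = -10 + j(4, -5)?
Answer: 44791066321/81 ≈ 5.5298e+8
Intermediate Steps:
j(B, Z) = -3 + B (j(B, Z) = (-2 - 1) + B = -3 + B)
z(A) = -9 (z(A) = -10 + (-3 + 4) = -10 + 1 = -9)
C = 23463 (C = -27 + 9*((-35 + 125)*(-118 + 147)) = -27 + 9*(90*29) = -27 + 9*2610 = -27 + 23490 = 23463)
(-472/z(-4 - 1*3) + C)² = (-472/(-9) + 23463)² = (-472*(-⅑) + 23463)² = (472/9 + 23463)² = (211639/9)² = 44791066321/81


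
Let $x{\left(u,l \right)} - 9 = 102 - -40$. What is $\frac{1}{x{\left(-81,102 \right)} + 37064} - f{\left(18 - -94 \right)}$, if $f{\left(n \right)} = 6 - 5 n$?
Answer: $\frac{20617111}{37215} \approx 554.0$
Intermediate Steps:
$x{\left(u,l \right)} = 151$ ($x{\left(u,l \right)} = 9 + \left(102 - -40\right) = 9 + \left(102 + 40\right) = 9 + 142 = 151$)
$\frac{1}{x{\left(-81,102 \right)} + 37064} - f{\left(18 - -94 \right)} = \frac{1}{151 + 37064} - \left(6 - 5 \left(18 - -94\right)\right) = \frac{1}{37215} - \left(6 - 5 \left(18 + 94\right)\right) = \frac{1}{37215} - \left(6 - 560\right) = \frac{1}{37215} - -554 = \frac{1}{37215} + 554 = \frac{20617111}{37215}$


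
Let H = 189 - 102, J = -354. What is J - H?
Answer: -441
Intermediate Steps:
H = 87
J - H = -354 - 1*87 = -354 - 87 = -441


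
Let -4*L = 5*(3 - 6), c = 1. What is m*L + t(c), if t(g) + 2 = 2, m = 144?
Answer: 540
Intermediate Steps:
t(g) = 0 (t(g) = -2 + 2 = 0)
L = 15/4 (L = -5*(3 - 6)/4 = -5*(-3)/4 = -¼*(-15) = 15/4 ≈ 3.7500)
m*L + t(c) = 144*(15/4) + 0 = 540 + 0 = 540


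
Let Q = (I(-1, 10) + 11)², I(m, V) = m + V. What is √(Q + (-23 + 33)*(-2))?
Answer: 2*√95 ≈ 19.494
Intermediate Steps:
I(m, V) = V + m
Q = 400 (Q = ((10 - 1) + 11)² = (9 + 11)² = 20² = 400)
√(Q + (-23 + 33)*(-2)) = √(400 + (-23 + 33)*(-2)) = √(400 + 10*(-2)) = √(400 - 20) = √380 = 2*√95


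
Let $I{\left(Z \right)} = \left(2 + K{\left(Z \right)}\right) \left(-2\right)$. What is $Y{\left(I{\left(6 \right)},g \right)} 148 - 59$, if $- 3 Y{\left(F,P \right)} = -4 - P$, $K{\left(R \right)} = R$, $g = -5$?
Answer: $- \frac{325}{3} \approx -108.33$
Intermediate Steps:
$I{\left(Z \right)} = -4 - 2 Z$ ($I{\left(Z \right)} = \left(2 + Z\right) \left(-2\right) = -4 - 2 Z$)
$Y{\left(F,P \right)} = \frac{4}{3} + \frac{P}{3}$ ($Y{\left(F,P \right)} = - \frac{-4 - P}{3} = \frac{4}{3} + \frac{P}{3}$)
$Y{\left(I{\left(6 \right)},g \right)} 148 - 59 = \left(\frac{4}{3} + \frac{1}{3} \left(-5\right)\right) 148 - 59 = \left(\frac{4}{3} - \frac{5}{3}\right) 148 - 59 = \left(- \frac{1}{3}\right) 148 - 59 = - \frac{148}{3} - 59 = - \frac{325}{3}$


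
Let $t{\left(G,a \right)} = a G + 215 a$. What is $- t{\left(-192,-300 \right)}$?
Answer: $6900$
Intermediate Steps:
$t{\left(G,a \right)} = 215 a + G a$ ($t{\left(G,a \right)} = G a + 215 a = 215 a + G a$)
$- t{\left(-192,-300 \right)} = - \left(-300\right) \left(215 - 192\right) = - \left(-300\right) 23 = \left(-1\right) \left(-6900\right) = 6900$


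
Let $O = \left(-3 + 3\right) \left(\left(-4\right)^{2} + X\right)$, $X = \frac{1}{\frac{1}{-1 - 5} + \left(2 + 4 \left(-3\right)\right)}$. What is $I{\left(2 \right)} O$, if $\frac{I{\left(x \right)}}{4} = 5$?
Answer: $0$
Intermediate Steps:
$I{\left(x \right)} = 20$ ($I{\left(x \right)} = 4 \cdot 5 = 20$)
$X = - \frac{6}{61}$ ($X = \frac{1}{\frac{1}{-1 - 5} + \left(2 - 12\right)} = \frac{1}{\frac{1}{-6} - 10} = \frac{1}{- \frac{1}{6} - 10} = \frac{1}{- \frac{61}{6}} = - \frac{6}{61} \approx -0.098361$)
$O = 0$ ($O = \left(-3 + 3\right) \left(\left(-4\right)^{2} - \frac{6}{61}\right) = 0 \left(16 - \frac{6}{61}\right) = 0 \cdot \frac{970}{61} = 0$)
$I{\left(2 \right)} O = 20 \cdot 0 = 0$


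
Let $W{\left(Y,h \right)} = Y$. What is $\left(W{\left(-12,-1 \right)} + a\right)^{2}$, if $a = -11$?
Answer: $529$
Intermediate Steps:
$\left(W{\left(-12,-1 \right)} + a\right)^{2} = \left(-12 - 11\right)^{2} = \left(-23\right)^{2} = 529$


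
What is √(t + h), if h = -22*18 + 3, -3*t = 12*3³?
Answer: I*√501 ≈ 22.383*I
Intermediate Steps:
t = -108 (t = -4*3³ = -4*27 = -⅓*324 = -108)
h = -393 (h = -396 + 3 = -393)
√(t + h) = √(-108 - 393) = √(-501) = I*√501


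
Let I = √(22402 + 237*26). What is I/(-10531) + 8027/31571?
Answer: 8027/31571 - 2*√7141/10531 ≈ 0.23820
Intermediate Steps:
I = 2*√7141 (I = √(22402 + 6162) = √28564 = 2*√7141 ≈ 169.01)
I/(-10531) + 8027/31571 = (2*√7141)/(-10531) + 8027/31571 = (2*√7141)*(-1/10531) + 8027*(1/31571) = -2*√7141/10531 + 8027/31571 = 8027/31571 - 2*√7141/10531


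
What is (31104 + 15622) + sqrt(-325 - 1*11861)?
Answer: 46726 + 3*I*sqrt(1354) ≈ 46726.0 + 110.39*I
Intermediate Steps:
(31104 + 15622) + sqrt(-325 - 1*11861) = 46726 + sqrt(-325 - 11861) = 46726 + sqrt(-12186) = 46726 + 3*I*sqrt(1354)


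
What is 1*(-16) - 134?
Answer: -150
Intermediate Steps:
1*(-16) - 134 = -16 - 134 = -150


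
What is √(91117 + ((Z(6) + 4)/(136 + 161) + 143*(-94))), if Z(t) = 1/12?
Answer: √3045171239/198 ≈ 278.70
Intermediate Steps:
Z(t) = 1/12
√(91117 + ((Z(6) + 4)/(136 + 161) + 143*(-94))) = √(91117 + ((1/12 + 4)/(136 + 161) + 143*(-94))) = √(91117 + ((49/12)/297 - 13442)) = √(91117 + ((49/12)*(1/297) - 13442)) = √(91117 + (49/3564 - 13442)) = √(91117 - 47907239/3564) = √(276833749/3564) = √3045171239/198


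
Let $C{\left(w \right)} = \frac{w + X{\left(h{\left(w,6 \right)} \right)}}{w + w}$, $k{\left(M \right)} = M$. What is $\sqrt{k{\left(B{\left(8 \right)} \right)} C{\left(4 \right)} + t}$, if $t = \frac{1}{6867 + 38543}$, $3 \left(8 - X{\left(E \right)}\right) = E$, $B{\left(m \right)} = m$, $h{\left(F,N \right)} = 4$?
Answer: $\frac{\sqrt{197958946290}}{136230} \approx 3.266$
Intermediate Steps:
$X{\left(E \right)} = 8 - \frac{E}{3}$
$C{\left(w \right)} = \frac{\frac{20}{3} + w}{2 w}$ ($C{\left(w \right)} = \frac{w + \left(8 - \frac{4}{3}\right)}{w + w} = \frac{w + \left(8 - \frac{4}{3}\right)}{2 w} = \left(w + \frac{20}{3}\right) \frac{1}{2 w} = \left(\frac{20}{3} + w\right) \frac{1}{2 w} = \frac{\frac{20}{3} + w}{2 w}$)
$t = \frac{1}{45410} \approx 2.2022 \cdot 10^{-5}$
$\sqrt{k{\left(B{\left(8 \right)} \right)} C{\left(4 \right)} + t} = \sqrt{8 \frac{20 + 3 \cdot 4}{6 \cdot 4} + \frac{1}{45410}} = \sqrt{8 \cdot \frac{1}{6} \cdot \frac{1}{4} \left(20 + 12\right) + \frac{1}{45410}} = \sqrt{8 \cdot \frac{1}{6} \cdot \frac{1}{4} \cdot 32 + \frac{1}{45410}} = \sqrt{8 \cdot \frac{4}{3} + \frac{1}{45410}} = \sqrt{\frac{32}{3} + \frac{1}{45410}} = \sqrt{\frac{1453123}{136230}} = \frac{\sqrt{197958946290}}{136230}$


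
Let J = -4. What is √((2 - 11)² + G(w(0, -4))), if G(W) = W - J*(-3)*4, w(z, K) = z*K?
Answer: √33 ≈ 5.7446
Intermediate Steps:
w(z, K) = K*z
G(W) = -48 + W (G(W) = W - (-4*(-3))*4 = W - 12*4 = W - 1*48 = W - 48 = -48 + W)
√((2 - 11)² + G(w(0, -4))) = √((2 - 11)² + (-48 - 4*0)) = √((-9)² + (-48 + 0)) = √(81 - 48) = √33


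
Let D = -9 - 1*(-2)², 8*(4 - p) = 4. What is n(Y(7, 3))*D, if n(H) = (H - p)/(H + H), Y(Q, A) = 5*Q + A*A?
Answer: -1053/176 ≈ -5.9830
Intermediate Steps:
p = 7/2 (p = 4 - ⅛*4 = 4 - ½ = 7/2 ≈ 3.5000)
Y(Q, A) = A² + 5*Q (Y(Q, A) = 5*Q + A² = A² + 5*Q)
n(H) = (-7/2 + H)/(2*H) (n(H) = (H - 1*7/2)/(H + H) = (H - 7/2)/((2*H)) = (-7/2 + H)*(1/(2*H)) = (-7/2 + H)/(2*H))
D = -13 (D = -9 - 1*4 = -9 - 4 = -13)
n(Y(7, 3))*D = ((-7 + 2*(3² + 5*7))/(4*(3² + 5*7)))*(-13) = ((-7 + 2*(9 + 35))/(4*(9 + 35)))*(-13) = ((¼)*(-7 + 2*44)/44)*(-13) = ((¼)*(1/44)*(-7 + 88))*(-13) = ((¼)*(1/44)*81)*(-13) = (81/176)*(-13) = -1053/176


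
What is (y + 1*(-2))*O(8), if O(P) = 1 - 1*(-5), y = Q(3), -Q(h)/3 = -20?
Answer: 348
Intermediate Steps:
Q(h) = 60 (Q(h) = -3*(-20) = 60)
y = 60
O(P) = 6 (O(P) = 1 + 5 = 6)
(y + 1*(-2))*O(8) = (60 + 1*(-2))*6 = (60 - 2)*6 = 58*6 = 348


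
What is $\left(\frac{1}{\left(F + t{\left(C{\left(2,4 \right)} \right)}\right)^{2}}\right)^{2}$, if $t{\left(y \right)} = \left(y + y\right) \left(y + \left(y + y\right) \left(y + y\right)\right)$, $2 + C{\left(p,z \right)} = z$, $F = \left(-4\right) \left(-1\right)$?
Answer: $\frac{1}{33362176} \approx 2.9974 \cdot 10^{-8}$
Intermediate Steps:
$F = 4$
$C{\left(p,z \right)} = -2 + z$
$t{\left(y \right)} = 2 y \left(y + 4 y^{2}\right)$ ($t{\left(y \right)} = 2 y \left(y + 2 y 2 y\right) = 2 y \left(y + 4 y^{2}\right)$)
$\left(\frac{1}{\left(F + t{\left(C{\left(2,4 \right)} \right)}\right)^{2}}\right)^{2} = \left(\frac{1}{\left(4 + \left(-2 + 4\right)^{2} \left(2 + 8 \left(-2 + 4\right)\right)\right)^{2}}\right)^{2} = \left(\frac{1}{\left(4 + 2^{2} \left(2 + 8 \cdot 2\right)\right)^{2}}\right)^{2} = \left(\frac{1}{\left(4 + 4 \left(2 + 16\right)\right)^{2}}\right)^{2} = \left(\frac{1}{\left(4 + 4 \cdot 18\right)^{2}}\right)^{2} = \left(\frac{1}{\left(4 + 72\right)^{2}}\right)^{2} = \left(\frac{1}{76^{2}}\right)^{2} = \left(\frac{1}{5776}\right)^{2} = \frac{1}{33362176}$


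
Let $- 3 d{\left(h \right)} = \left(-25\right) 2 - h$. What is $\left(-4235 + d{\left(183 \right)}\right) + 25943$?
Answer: $\frac{65357}{3} \approx 21786.0$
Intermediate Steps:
$d{\left(h \right)} = \frac{50}{3} + \frac{h}{3}$ ($d{\left(h \right)} = - \frac{\left(-25\right) 2 - h}{3} = - \frac{-50 - h}{3} = \frac{50}{3} + \frac{h}{3}$)
$\left(-4235 + d{\left(183 \right)}\right) + 25943 = \left(-4235 + \left(\frac{50}{3} + \frac{1}{3} \cdot 183\right)\right) + 25943 = \left(-4235 + \left(\frac{50}{3} + 61\right)\right) + 25943 = \left(-4235 + \frac{233}{3}\right) + 25943 = - \frac{12472}{3} + 25943 = \frac{65357}{3}$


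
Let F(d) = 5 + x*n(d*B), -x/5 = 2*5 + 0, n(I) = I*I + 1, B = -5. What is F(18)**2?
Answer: 164061452025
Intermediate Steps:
n(I) = 1 + I**2 (n(I) = I**2 + 1 = 1 + I**2)
x = -50 (x = -5*(2*5 + 0) = -5*(10 + 0) = -5*10 = -50)
F(d) = -45 - 1250*d**2 (F(d) = 5 - 50*(1 + (d*(-5))**2) = 5 - 50*(1 + (-5*d)**2) = 5 - 50*(1 + 25*d**2) = 5 + (-50 - 1250*d**2) = -45 - 1250*d**2)
F(18)**2 = (-45 - 1250*18**2)**2 = (-45 - 1250*324)**2 = (-45 - 405000)**2 = (-405045)**2 = 164061452025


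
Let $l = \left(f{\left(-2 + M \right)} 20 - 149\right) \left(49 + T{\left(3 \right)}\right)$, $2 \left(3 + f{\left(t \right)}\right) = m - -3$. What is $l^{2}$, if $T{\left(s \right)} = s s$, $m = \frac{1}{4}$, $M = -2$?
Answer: $104796169$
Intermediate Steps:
$m = \frac{1}{4} \approx 0.25$
$T{\left(s \right)} = s^{2}$
$f{\left(t \right)} = - \frac{11}{8}$ ($f{\left(t \right)} = -3 + \frac{\frac{1}{4} - -3}{2} = -3 + \frac{\frac{1}{4} + 3}{2} = -3 + \frac{1}{2} \cdot \frac{13}{4} = -3 + \frac{13}{8} = - \frac{11}{8}$)
$l = -10237$ ($l = \left(\left(- \frac{11}{8}\right) 20 - 149\right) \left(49 + 3^{2}\right) = \left(- \frac{55}{2} - 149\right) \left(49 + 9\right) = \left(- \frac{353}{2}\right) 58 = -10237$)
$l^{2} = \left(-10237\right)^{2} = 104796169$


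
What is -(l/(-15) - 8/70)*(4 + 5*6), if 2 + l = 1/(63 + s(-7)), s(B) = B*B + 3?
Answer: -7582/12075 ≈ -0.62791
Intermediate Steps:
s(B) = 3 + B² (s(B) = B² + 3 = 3 + B²)
l = -229/115 (l = -2 + 1/(63 + (3 + (-7)²)) = -2 + 1/(63 + (3 + 49)) = -2 + 1/(63 + 52) = -2 + 1/115 = -229/115 ≈ -1.9913)
-(l/(-15) - 8/70)*(4 + 5*6) = -(-229/115/(-15) - 8/70)*(4 + 5*6) = -(-229/115*(-1/15) - 8*1/70)*(4 + 30) = -(229/1725 - 4/35)*34 = -223*34/12075 = -1*7582/12075 = -7582/12075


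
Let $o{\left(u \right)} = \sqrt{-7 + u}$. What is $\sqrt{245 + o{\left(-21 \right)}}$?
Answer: $\sqrt{245 + 2 i \sqrt{7}} \approx 15.653 + 0.169 i$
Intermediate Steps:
$\sqrt{245 + o{\left(-21 \right)}} = \sqrt{245 + \sqrt{-7 - 21}} = \sqrt{245 + \sqrt{-28}} = \sqrt{245 + 2 i \sqrt{7}}$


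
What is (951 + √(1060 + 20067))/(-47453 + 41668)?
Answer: -951/5785 - √21127/5785 ≈ -0.18952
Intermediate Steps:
(951 + √(1060 + 20067))/(-47453 + 41668) = (951 + √21127)/(-5785) = (951 + √21127)*(-1/5785) = -951/5785 - √21127/5785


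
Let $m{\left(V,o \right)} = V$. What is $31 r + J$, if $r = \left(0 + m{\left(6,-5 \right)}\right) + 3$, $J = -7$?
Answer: $272$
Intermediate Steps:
$r = 9$ ($r = \left(0 + 6\right) + 3 = 6 + 3 = 9$)
$31 r + J = 31 \cdot 9 - 7 = 279 - 7 = 272$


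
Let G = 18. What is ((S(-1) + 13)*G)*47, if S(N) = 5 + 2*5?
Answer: 23688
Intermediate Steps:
S(N) = 15 (S(N) = 5 + 10 = 15)
((S(-1) + 13)*G)*47 = ((15 + 13)*18)*47 = (28*18)*47 = 504*47 = 23688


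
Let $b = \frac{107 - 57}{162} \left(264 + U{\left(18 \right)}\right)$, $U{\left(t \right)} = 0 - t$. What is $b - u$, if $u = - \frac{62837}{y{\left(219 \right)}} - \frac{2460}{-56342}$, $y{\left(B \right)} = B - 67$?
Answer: $\frac{56567926109}{115613784} \approx 489.28$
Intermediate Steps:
$y{\left(B \right)} = -67 + B$ ($y{\left(B \right)} = B - 67 = -67 + B$)
$U{\left(t \right)} = - t$
$u = - \frac{1769994167}{4281992}$ ($u = - \frac{62837}{-67 + 219} - \frac{2460}{-56342} = - \frac{62837}{152} - - \frac{1230}{28171} = \left(-62837\right) \frac{1}{152} + \frac{1230}{28171} = - \frac{62837}{152} + \frac{1230}{28171} = - \frac{1769994167}{4281992} \approx -413.36$)
$b = \frac{2050}{27}$ ($b = \frac{107 - 57}{162} \left(264 - 18\right) = 50 \cdot \frac{1}{162} \left(264 - 18\right) = \frac{25}{81} \cdot 246 = \frac{2050}{27} \approx 75.926$)
$b - u = \frac{2050}{27} - - \frac{1769994167}{4281992} = \frac{2050}{27} + \frac{1769994167}{4281992} = \frac{56567926109}{115613784}$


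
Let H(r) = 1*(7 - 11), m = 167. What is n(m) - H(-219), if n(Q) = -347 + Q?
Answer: -176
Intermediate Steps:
H(r) = -4 (H(r) = 1*(-4) = -4)
n(m) - H(-219) = (-347 + 167) - 1*(-4) = -180 + 4 = -176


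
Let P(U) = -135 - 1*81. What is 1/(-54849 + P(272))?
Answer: -1/55065 ≈ -1.8160e-5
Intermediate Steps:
P(U) = -216 (P(U) = -135 - 81 = -216)
1/(-54849 + P(272)) = 1/(-54849 - 216) = 1/(-55065) = -1/55065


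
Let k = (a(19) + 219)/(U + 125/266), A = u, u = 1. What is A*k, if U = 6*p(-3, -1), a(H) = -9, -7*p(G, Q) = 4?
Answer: -55860/787 ≈ -70.978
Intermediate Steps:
p(G, Q) = -4/7 (p(G, Q) = -1/7*4 = -4/7)
A = 1
U = -24/7 (U = 6*(-4/7) = -24/7 ≈ -3.4286)
k = -55860/787 (k = (-9 + 219)/(-24/7 + 125/266) = 210/(-24/7 + 125*(1/266)) = 210/(-24/7 + 125/266) = 210/(-787/266) = 210*(-266/787) = -55860/787 ≈ -70.978)
A*k = 1*(-55860/787) = -55860/787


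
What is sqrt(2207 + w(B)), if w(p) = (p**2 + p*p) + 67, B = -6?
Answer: sqrt(2346) ≈ 48.436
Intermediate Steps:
w(p) = 67 + 2*p**2 (w(p) = (p**2 + p**2) + 67 = 2*p**2 + 67 = 67 + 2*p**2)
sqrt(2207 + w(B)) = sqrt(2207 + (67 + 2*(-6)**2)) = sqrt(2207 + (67 + 2*36)) = sqrt(2207 + (67 + 72)) = sqrt(2207 + 139) = sqrt(2346)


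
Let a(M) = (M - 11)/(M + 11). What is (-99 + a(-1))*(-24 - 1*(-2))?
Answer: 11022/5 ≈ 2204.4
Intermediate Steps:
a(M) = (-11 + M)/(11 + M)
(-99 + a(-1))*(-24 - 1*(-2)) = (-99 + (-11 - 1)/(11 - 1))*(-24 - 1*(-2)) = (-99 - 12/10)*(-24 + 2) = (-99 + (⅒)*(-12))*(-22) = (-99 - 6/5)*(-22) = -501/5*(-22) = 11022/5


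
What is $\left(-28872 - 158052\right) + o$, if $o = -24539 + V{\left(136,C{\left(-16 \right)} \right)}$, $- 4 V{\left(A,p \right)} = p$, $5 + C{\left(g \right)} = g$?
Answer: $- \frac{845831}{4} \approx -2.1146 \cdot 10^{5}$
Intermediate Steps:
$C{\left(g \right)} = -5 + g$
$V{\left(A,p \right)} = - \frac{p}{4}$
$o = - \frac{98135}{4}$ ($o = -24539 - \frac{-5 - 16}{4} = -24539 - - \frac{21}{4} = -24539 + \frac{21}{4} = - \frac{98135}{4} \approx -24534.0$)
$\left(-28872 - 158052\right) + o = \left(-28872 - 158052\right) - \frac{98135}{4} = -186924 - \frac{98135}{4} = - \frac{845831}{4}$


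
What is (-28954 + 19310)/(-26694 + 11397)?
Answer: 9644/15297 ≈ 0.63045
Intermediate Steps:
(-28954 + 19310)/(-26694 + 11397) = -9644/(-15297) = -9644*(-1/15297) = 9644/15297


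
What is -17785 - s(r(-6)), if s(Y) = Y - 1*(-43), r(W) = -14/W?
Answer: -53491/3 ≈ -17830.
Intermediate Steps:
s(Y) = 43 + Y (s(Y) = Y + 43 = 43 + Y)
-17785 - s(r(-6)) = -17785 - (43 - 14/(-6)) = -17785 - (43 - 14*(-1/6)) = -17785 - (43 + 7/3) = -17785 - 1*136/3 = -17785 - 136/3 = -53491/3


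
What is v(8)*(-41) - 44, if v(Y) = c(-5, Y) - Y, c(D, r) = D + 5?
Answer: 284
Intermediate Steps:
c(D, r) = 5 + D
v(Y) = -Y (v(Y) = (5 - 5) - Y = 0 - Y = -Y)
v(8)*(-41) - 44 = -1*8*(-41) - 44 = -8*(-41) - 44 = 328 - 44 = 284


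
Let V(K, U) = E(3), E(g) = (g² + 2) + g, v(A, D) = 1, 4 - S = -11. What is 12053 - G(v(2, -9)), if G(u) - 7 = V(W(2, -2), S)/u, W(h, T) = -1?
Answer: 12032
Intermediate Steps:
S = 15 (S = 4 - 1*(-11) = 4 + 11 = 15)
E(g) = 2 + g + g² (E(g) = (2 + g²) + g = 2 + g + g²)
V(K, U) = 14 (V(K, U) = 2 + 3 + 3² = 2 + 3 + 9 = 14)
G(u) = 7 + 14/u
12053 - G(v(2, -9)) = 12053 - (7 + 14/1) = 12053 - (7 + 14*1) = 12053 - (7 + 14) = 12053 - 1*21 = 12053 - 21 = 12032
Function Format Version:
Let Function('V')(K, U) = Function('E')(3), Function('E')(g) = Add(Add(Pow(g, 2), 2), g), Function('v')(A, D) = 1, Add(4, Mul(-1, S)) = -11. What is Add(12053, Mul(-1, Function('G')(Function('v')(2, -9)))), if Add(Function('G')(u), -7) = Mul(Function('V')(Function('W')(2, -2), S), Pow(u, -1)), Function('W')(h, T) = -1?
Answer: 12032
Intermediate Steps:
S = 15 (S = Add(4, Mul(-1, -11)) = Add(4, 11) = 15)
Function('E')(g) = Add(2, g, Pow(g, 2)) (Function('E')(g) = Add(Add(2, Pow(g, 2)), g) = Add(2, g, Pow(g, 2)))
Function('V')(K, U) = 14 (Function('V')(K, U) = Add(2, 3, Pow(3, 2)) = Add(2, 3, 9) = 14)
Function('G')(u) = Add(7, Mul(14, Pow(u, -1)))
Add(12053, Mul(-1, Function('G')(Function('v')(2, -9)))) = Add(12053, Mul(-1, Add(7, Mul(14, Pow(1, -1))))) = Add(12053, Mul(-1, Add(7, Mul(14, 1)))) = Add(12053, Mul(-1, Add(7, 14))) = Add(12053, Mul(-1, 21)) = Add(12053, -21) = 12032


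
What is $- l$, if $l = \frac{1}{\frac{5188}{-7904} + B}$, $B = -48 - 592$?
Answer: $\frac{1976}{1265937} \approx 0.0015609$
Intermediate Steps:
$B = -640$ ($B = -48 - 592 = -640$)
$l = - \frac{1976}{1265937}$ ($l = \frac{1}{\frac{5188}{-7904} - 640} = \frac{1}{5188 \left(- \frac{1}{7904}\right) - 640} = \frac{1}{- \frac{1297}{1976} - 640} = \frac{1}{- \frac{1265937}{1976}} = - \frac{1976}{1265937} \approx -0.0015609$)
$- l = \left(-1\right) \left(- \frac{1976}{1265937}\right) = \frac{1976}{1265937}$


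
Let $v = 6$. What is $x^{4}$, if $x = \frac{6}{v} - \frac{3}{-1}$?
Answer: $256$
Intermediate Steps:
$x = 4$ ($x = \frac{6}{6} - \frac{3}{-1} = 6 \cdot \frac{1}{6} - -3 = 1 + 3 = 4$)
$x^{4} = 4^{4} = 256$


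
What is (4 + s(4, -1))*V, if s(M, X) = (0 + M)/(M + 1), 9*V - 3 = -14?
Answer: -88/15 ≈ -5.8667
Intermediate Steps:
V = -11/9 (V = ⅓ + (⅑)*(-14) = ⅓ - 14/9 = -11/9 ≈ -1.2222)
s(M, X) = M/(1 + M)
(4 + s(4, -1))*V = (4 + 4/(1 + 4))*(-11/9) = (4 + 4/5)*(-11/9) = (4 + 4*(⅕))*(-11/9) = (4 + ⅘)*(-11/9) = (24/5)*(-11/9) = -88/15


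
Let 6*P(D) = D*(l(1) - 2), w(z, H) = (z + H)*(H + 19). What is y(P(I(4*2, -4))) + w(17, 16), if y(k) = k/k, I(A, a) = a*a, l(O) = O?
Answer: 1156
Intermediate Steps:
w(z, H) = (19 + H)*(H + z) (w(z, H) = (H + z)*(19 + H) = (19 + H)*(H + z))
I(A, a) = a²
P(D) = -D/6 (P(D) = (D*(1 - 2))/6 = (D*(-1))/6 = (-D)/6 = -D/6)
y(k) = 1
y(P(I(4*2, -4))) + w(17, 16) = 1 + (16² + 19*16 + 19*17 + 16*17) = 1 + (256 + 304 + 323 + 272) = 1 + 1155 = 1156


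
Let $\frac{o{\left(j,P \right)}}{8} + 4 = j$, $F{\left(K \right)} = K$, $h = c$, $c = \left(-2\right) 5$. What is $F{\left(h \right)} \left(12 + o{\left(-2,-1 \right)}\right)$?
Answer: $360$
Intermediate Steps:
$c = -10$
$h = -10$
$o{\left(j,P \right)} = -32 + 8 j$
$F{\left(h \right)} \left(12 + o{\left(-2,-1 \right)}\right) = - 10 \left(12 + \left(-32 + 8 \left(-2\right)\right)\right) = - 10 \left(12 - 48\right) = \left(-10\right) \left(-36\right) = 360$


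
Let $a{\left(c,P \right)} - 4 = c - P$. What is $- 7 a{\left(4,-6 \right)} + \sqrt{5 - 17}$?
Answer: $-98 + 2 i \sqrt{3} \approx -98.0 + 3.4641 i$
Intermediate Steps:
$a{\left(c,P \right)} = 4 + c - P$ ($a{\left(c,P \right)} = 4 - \left(P - c\right) = 4 + c - P$)
$- 7 a{\left(4,-6 \right)} + \sqrt{5 - 17} = - 7 \left(4 + 4 - -6\right) + \sqrt{5 - 17} = - 7 \left(4 + 4 + 6\right) + \sqrt{-12} = \left(-7\right) 14 + 2 i \sqrt{3} = -98 + 2 i \sqrt{3}$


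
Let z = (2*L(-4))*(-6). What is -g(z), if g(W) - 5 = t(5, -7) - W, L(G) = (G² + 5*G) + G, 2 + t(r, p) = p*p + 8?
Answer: 36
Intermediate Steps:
t(r, p) = 6 + p² (t(r, p) = -2 + (p*p + 8) = -2 + (p² + 8) = -2 + (8 + p²) = 6 + p²)
L(G) = G² + 6*G
z = 96 (z = (2*(-4*(6 - 4)))*(-6) = (2*(-4*2))*(-6) = (2*(-8))*(-6) = -16*(-6) = 96)
g(W) = 60 - W (g(W) = 5 + ((6 + (-7)²) - W) = 5 + ((6 + 49) - W) = 5 + (55 - W) = 60 - W)
-g(z) = -(60 - 1*96) = -(60 - 96) = -1*(-36) = 36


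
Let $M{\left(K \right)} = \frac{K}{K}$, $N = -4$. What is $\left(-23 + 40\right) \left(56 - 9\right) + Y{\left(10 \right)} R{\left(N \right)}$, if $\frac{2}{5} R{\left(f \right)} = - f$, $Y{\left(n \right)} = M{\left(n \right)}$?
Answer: $809$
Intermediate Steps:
$M{\left(K \right)} = 1$
$Y{\left(n \right)} = 1$
$R{\left(f \right)} = - \frac{5 f}{2}$ ($R{\left(f \right)} = \frac{5 \left(- f\right)}{2} = - \frac{5 f}{2}$)
$\left(-23 + 40\right) \left(56 - 9\right) + Y{\left(10 \right)} R{\left(N \right)} = \left(-23 + 40\right) \left(56 - 9\right) + 1 \left(\left(- \frac{5}{2}\right) \left(-4\right)\right) = 17 \cdot 47 + 1 \cdot 10 = 799 + 10 = 809$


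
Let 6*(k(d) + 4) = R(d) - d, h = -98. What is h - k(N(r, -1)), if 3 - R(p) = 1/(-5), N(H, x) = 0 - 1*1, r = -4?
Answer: -947/10 ≈ -94.700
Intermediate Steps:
N(H, x) = -1 (N(H, x) = 0 - 1 = -1)
R(p) = 16/5 (R(p) = 3 - 1/(-5) = 3 - (-1)/5 = 3 - 1*(-⅕) = 3 + ⅕ = 16/5)
k(d) = -52/15 - d/6 (k(d) = -4 + (16/5 - d)/6 = -4 + (8/15 - d/6) = -52/15 - d/6)
h - k(N(r, -1)) = -98 - (-52/15 - ⅙*(-1)) = -98 - (-52/15 + ⅙) = -98 - 1*(-33/10) = -98 + 33/10 = -947/10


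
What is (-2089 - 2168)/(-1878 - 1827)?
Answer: 1419/1235 ≈ 1.1490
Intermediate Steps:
(-2089 - 2168)/(-1878 - 1827) = -4257/(-3705) = -4257*(-1/3705) = 1419/1235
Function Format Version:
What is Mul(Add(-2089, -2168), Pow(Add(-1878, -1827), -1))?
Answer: Rational(1419, 1235) ≈ 1.1490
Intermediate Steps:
Mul(Add(-2089, -2168), Pow(Add(-1878, -1827), -1)) = Mul(-4257, Pow(-3705, -1)) = Mul(-4257, Rational(-1, 3705)) = Rational(1419, 1235)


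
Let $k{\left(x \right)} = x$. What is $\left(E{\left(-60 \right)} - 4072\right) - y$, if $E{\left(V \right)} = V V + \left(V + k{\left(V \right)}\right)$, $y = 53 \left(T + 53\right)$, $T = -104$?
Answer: $2111$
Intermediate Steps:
$y = -2703$ ($y = 53 \left(-104 + 53\right) = 53 \left(-51\right) = -2703$)
$E{\left(V \right)} = V^{2} + 2 V$ ($E{\left(V \right)} = V V + \left(V + V\right) = V^{2} + 2 V$)
$\left(E{\left(-60 \right)} - 4072\right) - y = \left(- 60 \left(2 - 60\right) - 4072\right) - -2703 = \left(\left(-60\right) \left(-58\right) - 4072\right) + 2703 = \left(3480 - 4072\right) + 2703 = -592 + 2703 = 2111$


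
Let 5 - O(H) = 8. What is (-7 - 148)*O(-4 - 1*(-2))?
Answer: 465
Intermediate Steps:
O(H) = -3 (O(H) = 5 - 1*8 = 5 - 8 = -3)
(-7 - 148)*O(-4 - 1*(-2)) = (-7 - 148)*(-3) = -155*(-3) = 465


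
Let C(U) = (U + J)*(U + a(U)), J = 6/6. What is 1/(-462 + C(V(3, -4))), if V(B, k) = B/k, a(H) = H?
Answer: -8/3699 ≈ -0.0021627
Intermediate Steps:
J = 1 (J = 6*(⅙) = 1)
C(U) = 2*U*(1 + U) (C(U) = (U + 1)*(U + U) = (1 + U)*(2*U) = 2*U*(1 + U))
1/(-462 + C(V(3, -4))) = 1/(-462 + 2*(3/(-4))*(1 + 3/(-4))) = 1/(-462 + 2*(3*(-¼))*(1 + 3*(-¼))) = 1/(-462 + 2*(-¾)*(1 - ¾)) = 1/(-462 + 2*(-¾)*(¼)) = 1/(-462 - 3/8) = 1/(-3699/8) = -8/3699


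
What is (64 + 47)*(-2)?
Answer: -222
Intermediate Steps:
(64 + 47)*(-2) = 111*(-2) = -222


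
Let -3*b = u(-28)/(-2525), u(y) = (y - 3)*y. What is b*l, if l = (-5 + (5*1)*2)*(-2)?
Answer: -1736/1515 ≈ -1.1459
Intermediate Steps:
u(y) = y*(-3 + y) (u(y) = (-3 + y)*y = y*(-3 + y))
l = -10 (l = (-5 + 5*2)*(-2) = (-5 + 10)*(-2) = 5*(-2) = -10)
b = 868/7575 (b = -(-28*(-3 - 28))/(3*(-2525)) = -(-28*(-31))*(-1)/(3*2525) = -868*(-1)/(3*2525) = -⅓*(-868/2525) = 868/7575 ≈ 0.11459)
b*l = (868/7575)*(-10) = -1736/1515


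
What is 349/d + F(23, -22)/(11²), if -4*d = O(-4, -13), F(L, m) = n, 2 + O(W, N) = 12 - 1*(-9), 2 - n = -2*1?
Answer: -168840/2299 ≈ -73.441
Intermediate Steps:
n = 4 (n = 2 - (-2) = 2 - 1*(-2) = 2 + 2 = 4)
O(W, N) = 19 (O(W, N) = -2 + (12 - 1*(-9)) = -2 + (12 + 9) = -2 + 21 = 19)
F(L, m) = 4
d = -19/4 (d = -¼*19 = -19/4 ≈ -4.7500)
349/d + F(23, -22)/(11²) = 349/(-19/4) + 4/(11²) = 349*(-4/19) + 4/121 = -1396/19 + 4*(1/121) = -1396/19 + 4/121 = -168840/2299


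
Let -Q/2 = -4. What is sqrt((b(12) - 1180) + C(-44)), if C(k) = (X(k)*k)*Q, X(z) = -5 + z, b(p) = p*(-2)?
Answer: 2*sqrt(4011) ≈ 126.66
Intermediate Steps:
b(p) = -2*p
Q = 8 (Q = -2*(-4) = 8)
C(k) = 8*k*(-5 + k) (C(k) = ((-5 + k)*k)*8 = (k*(-5 + k))*8 = 8*k*(-5 + k))
sqrt((b(12) - 1180) + C(-44)) = sqrt((-2*12 - 1180) + 8*(-44)*(-5 - 44)) = sqrt((-24 - 1180) + 8*(-44)*(-49)) = sqrt(-1204 + 17248) = sqrt(16044) = 2*sqrt(4011)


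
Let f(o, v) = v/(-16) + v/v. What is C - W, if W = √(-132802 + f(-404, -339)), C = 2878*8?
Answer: 23024 - 3*I*√236053/4 ≈ 23024.0 - 364.39*I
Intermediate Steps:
f(o, v) = 1 - v/16 (f(o, v) = v*(-1/16) + 1 = -v/16 + 1 = 1 - v/16)
C = 23024
W = 3*I*√236053/4 (W = √(-132802 + (1 - 1/16*(-339))) = √(-132802 + (1 + 339/16)) = √(-132802 + 355/16) = √(-2124477/16) = 3*I*√236053/4 ≈ 364.39*I)
C - W = 23024 - 3*I*√236053/4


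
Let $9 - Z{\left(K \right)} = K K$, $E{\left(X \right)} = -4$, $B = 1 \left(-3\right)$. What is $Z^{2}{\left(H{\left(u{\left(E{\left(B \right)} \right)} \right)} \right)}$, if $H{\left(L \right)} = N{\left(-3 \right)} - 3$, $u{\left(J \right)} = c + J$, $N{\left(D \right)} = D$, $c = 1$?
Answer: $729$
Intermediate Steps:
$B = -3$
$u{\left(J \right)} = 1 + J$
$H{\left(L \right)} = -6$ ($H{\left(L \right)} = -3 - 3 = -6$)
$Z{\left(K \right)} = 9 - K^{2}$ ($Z{\left(K \right)} = 9 - K K = 9 - K^{2}$)
$Z^{2}{\left(H{\left(u{\left(E{\left(B \right)} \right)} \right)} \right)} = \left(9 - \left(-6\right)^{2}\right)^{2} = \left(9 - 36\right)^{2} = \left(-27\right)^{2} = 729$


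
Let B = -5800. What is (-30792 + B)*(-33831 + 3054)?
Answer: 1126191984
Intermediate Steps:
(-30792 + B)*(-33831 + 3054) = (-30792 - 5800)*(-33831 + 3054) = -36592*(-30777) = 1126191984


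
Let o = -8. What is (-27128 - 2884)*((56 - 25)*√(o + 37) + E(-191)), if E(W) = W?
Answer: 5732292 - 930372*√29 ≈ 7.2209e+5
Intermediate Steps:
(-27128 - 2884)*((56 - 25)*√(o + 37) + E(-191)) = (-27128 - 2884)*((56 - 25)*√(-8 + 37) - 191) = -30012*(31*√29 - 191) = -30012*(-191 + 31*√29) = 5732292 - 930372*√29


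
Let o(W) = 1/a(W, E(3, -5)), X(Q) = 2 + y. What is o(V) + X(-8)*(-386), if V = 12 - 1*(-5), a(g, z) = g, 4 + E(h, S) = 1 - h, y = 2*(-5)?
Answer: 52497/17 ≈ 3088.1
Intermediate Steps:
y = -10
E(h, S) = -3 - h (E(h, S) = -4 + (1 - h) = -3 - h)
X(Q) = -8 (X(Q) = 2 - 10 = -8)
V = 17 (V = 12 + 5 = 17)
o(W) = 1/W
o(V) + X(-8)*(-386) = 1/17 - 8*(-386) = 1/17 + 3088 = 52497/17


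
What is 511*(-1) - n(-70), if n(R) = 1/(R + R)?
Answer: -71539/140 ≈ -510.99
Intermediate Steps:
n(R) = 1/(2*R)
511*(-1) - n(-70) = 511*(-1) - 1/(2*(-70)) = -511 - (-1)/(2*70) = -511 - 1*(-1/140) = -511 + 1/140 = -71539/140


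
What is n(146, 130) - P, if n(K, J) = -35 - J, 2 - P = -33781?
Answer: -33948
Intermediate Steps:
P = 33783 (P = 2 - 1*(-33781) = 2 + 33781 = 33783)
n(146, 130) - P = (-35 - 1*130) - 1*33783 = (-35 - 130) - 33783 = -165 - 33783 = -33948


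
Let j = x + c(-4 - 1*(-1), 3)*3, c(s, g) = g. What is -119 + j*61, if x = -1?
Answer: 369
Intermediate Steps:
j = 8 (j = -1 + 3*3 = -1 + 9 = 8)
-119 + j*61 = -119 + 8*61 = -119 + 488 = 369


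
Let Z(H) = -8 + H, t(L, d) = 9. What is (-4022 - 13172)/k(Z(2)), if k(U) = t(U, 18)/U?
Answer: 34388/3 ≈ 11463.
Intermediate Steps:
k(U) = 9/U
(-4022 - 13172)/k(Z(2)) = (-4022 - 13172)/((9/(-8 + 2))) = -17194/(9/(-6)) = -17194/(9*(-⅙)) = -17194/(-3/2) = -17194*(-⅔) = 34388/3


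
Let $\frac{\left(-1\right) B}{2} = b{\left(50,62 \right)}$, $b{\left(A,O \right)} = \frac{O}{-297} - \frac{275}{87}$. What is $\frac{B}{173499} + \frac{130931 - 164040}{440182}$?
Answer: $- \frac{49450780277311}{657784601413434} \approx -0.075178$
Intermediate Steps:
$b{\left(A,O \right)} = - \frac{275}{87} - \frac{O}{297}$ ($b{\left(A,O \right)} = O \left(- \frac{1}{297}\right) - \frac{275}{87} = - \frac{O}{297} - \frac{275}{87} = - \frac{275}{87} - \frac{O}{297}$)
$B = \frac{58046}{8613}$ ($B = - 2 \left(- \frac{275}{87} - \frac{62}{297}\right) = \left(-2\right) \left(- \frac{29023}{8613}\right) = \frac{58046}{8613} \approx 6.7393$)
$\frac{B}{173499} + \frac{130931 - 164040}{440182} = \frac{58046}{8613 \cdot 173499} + \frac{130931 - 164040}{440182} = \frac{58046}{8613} \cdot \frac{1}{173499} + \left(130931 - 164040\right) \frac{1}{440182} = \frac{58046}{1494346887} - \frac{33109}{440182} = - \frac{49450780277311}{657784601413434}$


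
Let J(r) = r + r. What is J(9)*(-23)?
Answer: -414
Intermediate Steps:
J(r) = 2*r
J(9)*(-23) = (2*9)*(-23) = 18*(-23) = -414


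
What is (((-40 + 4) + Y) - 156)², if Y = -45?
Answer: 56169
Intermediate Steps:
(((-40 + 4) + Y) - 156)² = (((-40 + 4) - 45) - 156)² = ((-36 - 45) - 156)² = (-81 - 156)² = (-237)² = 56169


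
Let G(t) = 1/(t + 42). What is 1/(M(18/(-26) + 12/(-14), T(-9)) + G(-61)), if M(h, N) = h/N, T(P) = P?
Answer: 5187/620 ≈ 8.3661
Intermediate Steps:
G(t) = 1/(42 + t)
1/(M(18/(-26) + 12/(-14), T(-9)) + G(-61)) = 1/((18/(-26) + 12/(-14))/(-9) + 1/(42 - 61)) = 1/((18*(-1/26) + 12*(-1/14))*(-⅑) + 1/(-19)) = 1/((-9/13 - 6/7)*(-⅑) - 1/19) = 1/(-141/91*(-⅑) - 1/19) = 1/(47/273 - 1/19) = 1/(620/5187) = 5187/620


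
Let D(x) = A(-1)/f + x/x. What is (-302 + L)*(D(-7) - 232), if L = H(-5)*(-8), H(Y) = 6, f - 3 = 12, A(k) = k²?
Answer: 242480/3 ≈ 80827.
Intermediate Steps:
f = 15 (f = 3 + 12 = 15)
D(x) = 16/15 (D(x) = (-1)²/15 + x/x = 1*(1/15) + 1 = 1/15 + 1 = 16/15)
L = -48 (L = 6*(-8) = -48)
(-302 + L)*(D(-7) - 232) = (-302 - 48)*(16/15 - 232) = -350*(-3464/15) = 242480/3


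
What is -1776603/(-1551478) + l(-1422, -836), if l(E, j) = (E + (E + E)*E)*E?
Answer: -8919113160775533/1551478 ≈ -5.7488e+9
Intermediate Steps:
l(E, j) = E*(E + 2*E**2) (l(E, j) = (E + (2*E)*E)*E = (E + 2*E**2)*E = E*(E + 2*E**2))
-1776603/(-1551478) + l(-1422, -836) = -1776603/(-1551478) + (-1422)**2*(1 + 2*(-1422)) = -1776603*(-1/1551478) + 2022084*(1 - 2844) = 1776603/1551478 + 2022084*(-2843) = 1776603/1551478 - 5748784812 = -8919113160775533/1551478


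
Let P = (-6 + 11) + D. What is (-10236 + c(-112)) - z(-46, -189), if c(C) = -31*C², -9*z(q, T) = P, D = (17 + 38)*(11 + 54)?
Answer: -3588320/9 ≈ -3.9870e+5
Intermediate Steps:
D = 3575 (D = 55*65 = 3575)
P = 3580 (P = (-6 + 11) + 3575 = 5 + 3575 = 3580)
z(q, T) = -3580/9 (z(q, T) = -⅑*3580 = -3580/9)
(-10236 + c(-112)) - z(-46, -189) = (-10236 - 31*(-112)²) - 1*(-3580/9) = (-10236 - 31*12544) + 3580/9 = (-10236 - 388864) + 3580/9 = -399100 + 3580/9 = -3588320/9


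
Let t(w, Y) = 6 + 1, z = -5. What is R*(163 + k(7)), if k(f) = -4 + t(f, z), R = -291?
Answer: -48306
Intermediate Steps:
t(w, Y) = 7
k(f) = 3 (k(f) = -4 + 7 = 3)
R*(163 + k(7)) = -291*(163 + 3) = -291*166 = -48306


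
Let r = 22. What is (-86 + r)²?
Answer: 4096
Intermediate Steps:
(-86 + r)² = (-86 + 22)² = (-64)² = 4096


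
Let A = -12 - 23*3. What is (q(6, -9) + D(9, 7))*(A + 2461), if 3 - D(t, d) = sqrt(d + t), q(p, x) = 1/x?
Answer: -23800/9 ≈ -2644.4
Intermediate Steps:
D(t, d) = 3 - sqrt(d + t)
A = -81 (A = -12 - 69 = -81)
(q(6, -9) + D(9, 7))*(A + 2461) = (1/(-9) + (3 - sqrt(7 + 9)))*(-81 + 2461) = (-1/9 + (3 - sqrt(16)))*2380 = (-1/9 + (3 - 1*4))*2380 = (-1/9 + (3 - 4))*2380 = (-1/9 - 1)*2380 = -10/9*2380 = -23800/9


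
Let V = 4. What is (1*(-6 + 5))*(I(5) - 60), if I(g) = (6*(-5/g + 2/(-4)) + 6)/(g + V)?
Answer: 181/3 ≈ 60.333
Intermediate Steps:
I(g) = (3 - 30/g)/(4 + g) (I(g) = (6*(-5/g + 2/(-4)) + 6)/(g + 4) = (6*(-5/g + 2*(-1/4)) + 6)/(4 + g) = (6*(-5/g - 1/2) + 6)/(4 + g) = (6*(-1/2 - 5/g) + 6)/(4 + g) = ((-3 - 30/g) + 6)/(4 + g) = (3 - 30/g)/(4 + g))
(1*(-6 + 5))*(I(5) - 60) = (1*(-6 + 5))*(3*(-10 + 5)/(5*(4 + 5)) - 60) = (1*(-1))*(3*(1/5)*(-5)/9 - 60) = -(3*(1/5)*(1/9)*(-5) - 60) = -(-1/3 - 60) = -1*(-181/3) = 181/3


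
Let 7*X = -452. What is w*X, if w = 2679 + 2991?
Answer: -366120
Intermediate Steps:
X = -452/7 (X = (⅐)*(-452) = -452/7 ≈ -64.571)
w = 5670
w*X = 5670*(-452/7) = -366120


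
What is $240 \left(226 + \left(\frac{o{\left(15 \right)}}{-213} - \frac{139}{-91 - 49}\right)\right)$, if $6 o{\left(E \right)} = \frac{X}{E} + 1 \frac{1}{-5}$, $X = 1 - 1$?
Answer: $\frac{81227180}{1491} \approx 54478.0$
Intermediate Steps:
$X = 0$ ($X = 1 - 1 = 0$)
$o{\left(E \right)} = - \frac{1}{30}$ ($o{\left(E \right)} = \frac{\frac{0}{E} + 1 \frac{1}{-5}}{6} = \frac{0 + 1 \left(- \frac{1}{5}\right)}{6} = \frac{0 - \frac{1}{5}}{6} = \frac{1}{6} \left(- \frac{1}{5}\right) = - \frac{1}{30}$)
$240 \left(226 + \left(\frac{o{\left(15 \right)}}{-213} - \frac{139}{-91 - 49}\right)\right) = 240 \left(226 - \left(- \frac{1}{6390} + \frac{139}{-91 - 49}\right)\right) = 240 \left(226 - \left(- \frac{1}{6390} + \frac{139}{-140}\right)\right) = 240 \left(226 + \left(\frac{1}{6390} - - \frac{139}{140}\right)\right) = 240 \left(226 + \left(\frac{1}{6390} + \frac{139}{140}\right)\right) = 240 \left(226 + \frac{17767}{17892}\right) = 240 \cdot \frac{4061359}{17892} = \frac{81227180}{1491}$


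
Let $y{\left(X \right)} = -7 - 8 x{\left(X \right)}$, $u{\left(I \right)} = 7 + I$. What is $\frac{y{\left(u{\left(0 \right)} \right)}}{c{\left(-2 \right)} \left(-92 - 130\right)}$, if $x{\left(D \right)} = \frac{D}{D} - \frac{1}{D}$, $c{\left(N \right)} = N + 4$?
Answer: $\frac{97}{3108} \approx 0.03121$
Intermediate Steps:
$c{\left(N \right)} = 4 + N$
$x{\left(D \right)} = 1 - \frac{1}{D}$
$y{\left(X \right)} = -7 - \frac{8 \left(-1 + X\right)}{X}$ ($y{\left(X \right)} = -7 - 8 \frac{-1 + X}{X} = -7 - \frac{8 \left(-1 + X\right)}{X}$)
$\frac{y{\left(u{\left(0 \right)} \right)}}{c{\left(-2 \right)} \left(-92 - 130\right)} = \frac{-15 + \frac{8}{7 + 0}}{\left(4 - 2\right) \left(-92 - 130\right)} = \frac{-15 + \frac{8}{7}}{2 \left(-222\right)} = \frac{-15 + 8 \cdot \frac{1}{7}}{-444} = \left(-15 + \frac{8}{7}\right) \left(- \frac{1}{444}\right) = \left(- \frac{97}{7}\right) \left(- \frac{1}{444}\right) = \frac{97}{3108}$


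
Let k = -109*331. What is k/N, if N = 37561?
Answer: -36079/37561 ≈ -0.96054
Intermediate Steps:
k = -36079
k/N = -36079/37561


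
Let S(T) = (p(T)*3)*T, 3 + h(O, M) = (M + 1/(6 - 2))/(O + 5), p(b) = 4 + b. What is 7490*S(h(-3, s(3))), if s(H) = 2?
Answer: -2864925/32 ≈ -89529.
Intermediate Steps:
h(O, M) = -3 + (¼ + M)/(5 + O) (h(O, M) = -3 + (M + 1/(6 - 2))/(O + 5) = -3 + (M + 1/4)/(5 + O) = -3 + (M + ¼)/(5 + O) = -3 + (¼ + M)/(5 + O))
S(T) = T*(12 + 3*T) (S(T) = ((4 + T)*3)*T = (12 + 3*T)*T = T*(12 + 3*T))
7490*S(h(-3, s(3))) = 7490*(3*((-59/4 + 2 - 3*(-3))/(5 - 3))*(4 + (-59/4 + 2 - 3*(-3))/(5 - 3))) = 7490*(3*((-59/4 + 2 + 9)/2)*(4 + (-59/4 + 2 + 9)/2)) = 7490*(3*((½)*(-15/4))*(4 + (½)*(-15/4))) = 7490*(3*(-15/8)*(4 - 15/8)) = 7490*(3*(-15/8)*(17/8)) = 7490*(-765/64) = -2864925/32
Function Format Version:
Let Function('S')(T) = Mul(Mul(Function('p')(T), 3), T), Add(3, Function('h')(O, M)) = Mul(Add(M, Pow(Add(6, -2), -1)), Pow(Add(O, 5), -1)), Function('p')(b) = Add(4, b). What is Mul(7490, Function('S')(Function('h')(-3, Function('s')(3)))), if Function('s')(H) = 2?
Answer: Rational(-2864925, 32) ≈ -89529.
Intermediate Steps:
Function('h')(O, M) = Add(-3, Mul(Pow(Add(5, O), -1), Add(Rational(1, 4), M))) (Function('h')(O, M) = Add(-3, Mul(Add(M, Pow(Add(6, -2), -1)), Pow(Add(O, 5), -1))) = Add(-3, Mul(Add(M, Pow(4, -1)), Pow(Add(5, O), -1))) = Add(-3, Mul(Add(M, Rational(1, 4)), Pow(Add(5, O), -1))) = Add(-3, Mul(Add(Rational(1, 4), M), Pow(Add(5, O), -1))) = Add(-3, Mul(Pow(Add(5, O), -1), Add(Rational(1, 4), M))))
Function('S')(T) = Mul(T, Add(12, Mul(3, T))) (Function('S')(T) = Mul(Mul(Add(4, T), 3), T) = Mul(Add(12, Mul(3, T)), T) = Mul(T, Add(12, Mul(3, T))))
Mul(7490, Function('S')(Function('h')(-3, Function('s')(3)))) = Mul(7490, Mul(3, Mul(Pow(Add(5, -3), -1), Add(Rational(-59, 4), 2, Mul(-3, -3))), Add(4, Mul(Pow(Add(5, -3), -1), Add(Rational(-59, 4), 2, Mul(-3, -3)))))) = Mul(7490, Mul(3, Mul(Pow(2, -1), Add(Rational(-59, 4), 2, 9)), Add(4, Mul(Pow(2, -1), Add(Rational(-59, 4), 2, 9))))) = Mul(7490, Mul(3, Mul(Rational(1, 2), Rational(-15, 4)), Add(4, Mul(Rational(1, 2), Rational(-15, 4))))) = Mul(7490, Mul(3, Rational(-15, 8), Add(4, Rational(-15, 8)))) = Mul(7490, Mul(3, Rational(-15, 8), Rational(17, 8))) = Mul(7490, Rational(-765, 64)) = Rational(-2864925, 32)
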